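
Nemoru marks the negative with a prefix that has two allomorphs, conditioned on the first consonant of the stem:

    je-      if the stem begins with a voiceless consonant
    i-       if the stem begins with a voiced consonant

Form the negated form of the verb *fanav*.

Since the first consonant of *fanav* is /f/ (voiceless), it takes je-, giving *jefanav*.

jefanav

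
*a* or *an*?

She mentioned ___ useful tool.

a

The indefinite article is chosen by the initial *sound* of the following word, not its spelling.
*useful* begins with the sound /juː/ (u pronounced /juː/) — a consonant sound.
So the article is *a*: She mentioned a useful tool.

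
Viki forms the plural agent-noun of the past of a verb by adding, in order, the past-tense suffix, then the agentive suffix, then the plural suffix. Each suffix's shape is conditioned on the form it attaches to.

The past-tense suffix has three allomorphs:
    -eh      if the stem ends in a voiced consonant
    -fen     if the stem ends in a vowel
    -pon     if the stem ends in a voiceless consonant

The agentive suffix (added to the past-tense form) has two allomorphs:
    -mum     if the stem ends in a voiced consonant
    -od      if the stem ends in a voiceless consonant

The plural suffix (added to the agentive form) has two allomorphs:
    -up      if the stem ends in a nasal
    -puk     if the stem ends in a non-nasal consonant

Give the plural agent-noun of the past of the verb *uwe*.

*uwe* — final sound /e/ (a vowel) → -fen → *uwefen*.
The past-tense form *uwefen* — final consonant /n/ (voiced) → -mum → *uwefenmum*.
The final consonant of the agentive form *uwefenmum* is /m/, which is a nasal, so the plural suffix is -up, giving *uwefenmumup*.

uwefenmumup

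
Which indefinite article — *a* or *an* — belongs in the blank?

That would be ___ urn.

The indefinite article is chosen by the initial *sound* of the following word, not its spelling.
*urn* begins with the sound /ɜr/ (u pronounced /ɜr/) — a vowel sound.
So the article is *an*: That would be an urn.

an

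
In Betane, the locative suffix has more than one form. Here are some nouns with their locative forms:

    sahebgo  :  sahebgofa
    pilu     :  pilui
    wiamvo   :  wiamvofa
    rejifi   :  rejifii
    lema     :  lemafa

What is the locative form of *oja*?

Looking at the last vowel of each stem: -i when the last vowel of the stem is a high vowel (*pilu*, *rejifi*); -fa when the last vowel of the stem is a non-high vowel (*sahebgo*, *wiamvo*, *lema*).
Since the last vowel of *oja* is /a/ (a non-high vowel), it takes -fa, giving *ojafa*.

ojafa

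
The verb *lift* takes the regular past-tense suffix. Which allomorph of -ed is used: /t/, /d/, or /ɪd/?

/ɪd/

The stem *lift* ends in /t/ or /d/.
The -ed suffix is realized as /ɪd/ after /t, d/; as /t/ after other voiceless consonants; and as /d/ after other voiced sounds.
So -ed on *lift* is pronounced /ɪd/.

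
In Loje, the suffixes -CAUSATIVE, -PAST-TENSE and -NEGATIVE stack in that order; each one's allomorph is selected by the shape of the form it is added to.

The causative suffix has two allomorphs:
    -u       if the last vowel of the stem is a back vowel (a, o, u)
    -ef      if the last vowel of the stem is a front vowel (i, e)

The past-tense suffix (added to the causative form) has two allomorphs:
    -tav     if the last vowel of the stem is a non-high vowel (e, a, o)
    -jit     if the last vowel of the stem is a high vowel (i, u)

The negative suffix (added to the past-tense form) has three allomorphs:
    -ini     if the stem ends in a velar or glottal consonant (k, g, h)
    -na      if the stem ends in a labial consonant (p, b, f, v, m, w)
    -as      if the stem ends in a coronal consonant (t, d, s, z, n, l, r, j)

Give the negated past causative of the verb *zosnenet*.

zosneneteftavna

The last vowel of *zosnenet* is /e/, which is a front vowel, so the causative suffix is -ef, giving *zosnenetef*.
The causative form *zosnenetef* — last vowel /e/ (a non-high vowel) → -tav → *zosneneteftav*.
Since the final consonant of the past-tense form *zosneneteftav* is /v/ (labial), it takes -na, giving *zosneneteftavna*.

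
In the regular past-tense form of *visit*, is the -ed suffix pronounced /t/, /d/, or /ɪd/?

/ɪd/

The stem *visit* ends in /t/ or /d/.
The -ed suffix is realized as /ɪd/ after /t, d/; as /t/ after other voiceless consonants; and as /d/ after other voiced sounds.
So -ed on *visit* is pronounced /ɪd/.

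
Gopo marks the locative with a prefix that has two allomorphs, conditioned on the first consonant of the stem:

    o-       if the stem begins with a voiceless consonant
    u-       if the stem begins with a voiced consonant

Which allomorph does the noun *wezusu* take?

u-

*wezusu*: first consonant = /w/, voiced → u-.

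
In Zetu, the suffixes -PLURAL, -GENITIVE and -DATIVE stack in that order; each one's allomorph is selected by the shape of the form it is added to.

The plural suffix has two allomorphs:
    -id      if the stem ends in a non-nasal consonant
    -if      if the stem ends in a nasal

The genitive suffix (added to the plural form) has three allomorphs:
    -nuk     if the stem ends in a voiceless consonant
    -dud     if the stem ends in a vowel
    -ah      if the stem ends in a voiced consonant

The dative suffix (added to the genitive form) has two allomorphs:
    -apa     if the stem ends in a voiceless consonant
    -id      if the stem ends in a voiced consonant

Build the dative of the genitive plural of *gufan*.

The final consonant of *gufan* is /n/, which is a nasal, so the plural suffix is -if, giving *gufanif*.
The final sound of the plural form *gufanif* is /f/, which is a voiceless consonant, so the genitive suffix is -nuk, giving *gufanifnuk*.
The genitive form *gufanifnuk*: final consonant = /k/, voiceless → -apa → *gufanifnukapa*.

gufanifnukapa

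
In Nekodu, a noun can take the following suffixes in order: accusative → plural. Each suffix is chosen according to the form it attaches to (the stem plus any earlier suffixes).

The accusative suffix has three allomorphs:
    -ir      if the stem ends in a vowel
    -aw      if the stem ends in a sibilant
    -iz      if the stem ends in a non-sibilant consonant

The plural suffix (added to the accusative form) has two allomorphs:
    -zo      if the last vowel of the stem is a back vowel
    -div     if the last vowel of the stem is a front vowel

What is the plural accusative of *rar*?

The final sound of *rar* is /r/, which is a non-sibilant consonant, so the accusative suffix is -iz, giving *rariz*.
The accusative form *rariz* — last vowel /i/ (a front vowel) → -div → *rarizdiv*.

rarizdiv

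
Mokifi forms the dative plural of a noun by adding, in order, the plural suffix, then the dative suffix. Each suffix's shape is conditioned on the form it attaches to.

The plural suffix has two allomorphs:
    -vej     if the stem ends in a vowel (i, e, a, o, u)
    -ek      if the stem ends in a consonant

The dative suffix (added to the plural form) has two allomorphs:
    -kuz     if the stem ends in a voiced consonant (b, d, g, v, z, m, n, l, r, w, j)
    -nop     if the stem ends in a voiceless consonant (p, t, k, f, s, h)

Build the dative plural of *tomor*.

*tomor*: final sound = /r/, a consonant → -ek → *tomorek*.
The plural form *tomorek* — final consonant /k/ (voiceless) → -nop → *tomoreknop*.

tomoreknop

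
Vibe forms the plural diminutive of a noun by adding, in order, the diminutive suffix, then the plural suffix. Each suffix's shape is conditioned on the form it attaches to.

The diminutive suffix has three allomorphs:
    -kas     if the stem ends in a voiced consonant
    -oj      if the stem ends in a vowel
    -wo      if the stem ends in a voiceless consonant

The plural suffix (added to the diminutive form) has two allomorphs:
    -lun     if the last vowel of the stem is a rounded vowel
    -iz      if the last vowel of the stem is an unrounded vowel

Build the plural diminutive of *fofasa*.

fofasaojlun

*fofasa* — final sound /a/ (a vowel) → -oj → *fofasaoj*.
The last vowel of the diminutive form *fofasaoj* is /o/, which is a rounded vowel, so the plural suffix is -lun, giving *fofasaojlun*.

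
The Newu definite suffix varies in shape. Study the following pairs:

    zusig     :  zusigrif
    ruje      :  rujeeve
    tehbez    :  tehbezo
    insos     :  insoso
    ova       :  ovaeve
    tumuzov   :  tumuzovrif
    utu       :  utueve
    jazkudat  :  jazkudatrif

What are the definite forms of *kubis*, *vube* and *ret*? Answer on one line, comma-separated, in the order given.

kubiso, vubeeve, retrif

The suffix is conditioned by the final sound: -o when the stem ends in a sibilant (*tehbez*, *insos*); -rif when the stem ends in a non-sibilant consonant (*zusig*, *tumuzov*, *jazkudat*); -eve when the stem ends in a vowel (*ruje*, *ova*, *utu*).
*kubis*: final sound = /s/, a sibilant → -o → *kubiso*.
*vube* — final sound /e/ (a vowel) → -eve → *vubeeve*.
*ret* — final sound /t/ (a non-sibilant consonant) → -rif → *retrif*.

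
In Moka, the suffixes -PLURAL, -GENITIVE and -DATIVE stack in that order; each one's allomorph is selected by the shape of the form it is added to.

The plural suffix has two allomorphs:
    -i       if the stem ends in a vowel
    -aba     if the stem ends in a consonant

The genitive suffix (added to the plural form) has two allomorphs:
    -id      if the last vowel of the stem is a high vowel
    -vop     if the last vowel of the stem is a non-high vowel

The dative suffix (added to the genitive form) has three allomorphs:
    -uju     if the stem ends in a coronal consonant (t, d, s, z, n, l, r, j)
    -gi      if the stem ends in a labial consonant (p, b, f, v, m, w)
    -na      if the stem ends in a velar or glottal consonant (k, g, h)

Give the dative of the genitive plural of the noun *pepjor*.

pepjorabavopgi

*pepjor*: final sound = /r/, a consonant → -aba → *pepjoraba*.
Since the last vowel of the plural form *pepjoraba* is /a/ (a non-high vowel), it takes -vop, giving *pepjorabavop*.
The final consonant of the genitive form *pepjorabavop* is /p/, which is labial, so the dative suffix is -gi, giving *pepjorabavopgi*.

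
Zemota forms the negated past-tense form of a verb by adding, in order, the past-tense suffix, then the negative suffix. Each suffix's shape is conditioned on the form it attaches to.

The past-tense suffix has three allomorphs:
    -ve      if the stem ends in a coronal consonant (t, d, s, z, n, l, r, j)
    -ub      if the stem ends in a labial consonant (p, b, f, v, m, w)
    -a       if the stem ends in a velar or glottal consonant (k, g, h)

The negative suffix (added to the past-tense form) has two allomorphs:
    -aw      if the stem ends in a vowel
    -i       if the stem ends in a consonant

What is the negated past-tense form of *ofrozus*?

The final consonant of *ofrozus* is /s/, which is coronal, so the past-tense suffix is -ve, giving *ofrozusve*.
The past-tense form *ofrozusve* — final sound /e/ (a vowel) → -aw → *ofrozusveaw*.

ofrozusveaw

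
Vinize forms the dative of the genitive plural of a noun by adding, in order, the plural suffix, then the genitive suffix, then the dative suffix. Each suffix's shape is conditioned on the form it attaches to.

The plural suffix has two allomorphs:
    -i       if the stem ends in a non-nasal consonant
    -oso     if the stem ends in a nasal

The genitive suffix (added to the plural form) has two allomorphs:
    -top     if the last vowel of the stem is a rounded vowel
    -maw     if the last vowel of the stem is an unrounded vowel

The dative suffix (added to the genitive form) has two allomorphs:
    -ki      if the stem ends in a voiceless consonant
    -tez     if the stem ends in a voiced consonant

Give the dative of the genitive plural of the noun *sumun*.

The final consonant of *sumun* is /n/, which is a nasal, so the plural suffix is -oso, giving *sumunoso*.
Since the last vowel of the plural form *sumunoso* is /o/ (a rounded vowel), it takes -top, giving *sumunosotop*.
The genitive form *sumunosotop*: final consonant = /p/, voiceless → -ki → *sumunosotopki*.

sumunosotopki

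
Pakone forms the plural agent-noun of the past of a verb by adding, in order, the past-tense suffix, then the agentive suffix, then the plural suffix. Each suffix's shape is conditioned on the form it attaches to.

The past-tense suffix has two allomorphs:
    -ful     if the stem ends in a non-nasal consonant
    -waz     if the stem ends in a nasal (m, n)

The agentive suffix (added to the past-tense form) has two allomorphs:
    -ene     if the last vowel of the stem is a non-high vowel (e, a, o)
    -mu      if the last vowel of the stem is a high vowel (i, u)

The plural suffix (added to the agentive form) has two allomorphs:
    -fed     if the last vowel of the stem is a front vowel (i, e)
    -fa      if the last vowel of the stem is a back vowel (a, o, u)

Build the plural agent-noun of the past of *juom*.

*juom*: final consonant = /m/, a nasal → -waz → *juomwaz*.
The past-tense form *juomwaz*: last vowel = /a/, a non-high vowel → -ene → *juomwazene*.
The agentive form *juomwazene*: last vowel = /e/, a front vowel → -fed → *juomwazenefed*.

juomwazenefed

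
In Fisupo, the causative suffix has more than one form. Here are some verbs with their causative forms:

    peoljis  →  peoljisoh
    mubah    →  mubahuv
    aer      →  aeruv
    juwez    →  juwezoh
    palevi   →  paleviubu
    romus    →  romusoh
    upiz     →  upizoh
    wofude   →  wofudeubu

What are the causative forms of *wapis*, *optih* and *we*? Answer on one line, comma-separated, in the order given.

wapisoh, optihuv, weubu

The alternation tracks the final sound of the stem — -oh when the stem ends in a sibilant (*peoljis*, *juwez*, *romus*, *upiz*); -uv when the stem ends in a non-sibilant consonant (*mubah*, *aer*); -ubu when the stem ends in a vowel (*palevi*, *wofude*).
*wapis* — final sound /s/ (a sibilant) → -oh → *wapisoh*.
*optih* — final sound /h/ (a non-sibilant consonant) → -uv → *optihuv*.
*we*: final sound = /e/, a vowel → -ubu → *weubu*.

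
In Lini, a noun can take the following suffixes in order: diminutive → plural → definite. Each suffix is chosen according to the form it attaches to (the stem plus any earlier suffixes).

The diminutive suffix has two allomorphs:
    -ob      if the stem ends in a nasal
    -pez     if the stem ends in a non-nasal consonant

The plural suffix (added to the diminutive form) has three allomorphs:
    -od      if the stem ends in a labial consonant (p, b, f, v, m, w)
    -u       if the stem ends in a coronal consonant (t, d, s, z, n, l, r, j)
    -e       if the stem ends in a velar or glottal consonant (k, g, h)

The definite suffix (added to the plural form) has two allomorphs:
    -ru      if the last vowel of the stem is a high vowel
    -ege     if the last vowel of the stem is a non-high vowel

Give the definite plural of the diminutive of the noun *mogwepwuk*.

*mogwepwuk*: final consonant = /k/, non-nasal → -pez → *mogwepwukpez*.
Since the final consonant of the diminutive form *mogwepwukpez* is /z/ (coronal), it takes -u, giving *mogwepwukpezu*.
The last vowel of the plural form *mogwepwukpezu* is /u/, which is a high vowel, so the definite suffix is -ru, giving *mogwepwukpezuru*.

mogwepwukpezuru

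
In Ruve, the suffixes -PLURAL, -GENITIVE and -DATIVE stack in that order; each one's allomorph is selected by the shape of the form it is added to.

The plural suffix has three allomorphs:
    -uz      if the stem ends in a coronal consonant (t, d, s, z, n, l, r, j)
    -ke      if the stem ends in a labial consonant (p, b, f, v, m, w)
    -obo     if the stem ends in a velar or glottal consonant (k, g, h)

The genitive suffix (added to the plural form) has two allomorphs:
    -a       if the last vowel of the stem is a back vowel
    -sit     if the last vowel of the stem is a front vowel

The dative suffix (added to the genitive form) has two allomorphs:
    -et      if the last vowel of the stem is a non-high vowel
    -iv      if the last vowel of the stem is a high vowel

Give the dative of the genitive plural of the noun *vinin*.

Since the final consonant of *vinin* is /n/ (coronal), it takes -uz, giving *vininuz*.
The plural form *vininuz* — last vowel /u/ (a back vowel) → -a → *vininuza*.
The genitive form *vininuza* — last vowel /a/ (a non-high vowel) → -et → *vininuzaet*.

vininuzaet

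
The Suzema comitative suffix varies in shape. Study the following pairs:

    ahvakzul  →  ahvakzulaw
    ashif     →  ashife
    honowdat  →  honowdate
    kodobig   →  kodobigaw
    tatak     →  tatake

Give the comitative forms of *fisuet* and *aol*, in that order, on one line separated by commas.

fisuete, aolaw

The suffix is conditioned by the final consonant: -e when the stem ends in a voiceless consonant (*ashif*, *honowdat*, *tatak*); -aw when the stem ends in a voiced consonant (*ahvakzul*, *kodobig*).
*fisuet* — final consonant /t/ (voiceless) → -e → *fisuete*.
The final consonant of *aol* is /l/, which is voiced, so the suffix is -aw, giving *aolaw*.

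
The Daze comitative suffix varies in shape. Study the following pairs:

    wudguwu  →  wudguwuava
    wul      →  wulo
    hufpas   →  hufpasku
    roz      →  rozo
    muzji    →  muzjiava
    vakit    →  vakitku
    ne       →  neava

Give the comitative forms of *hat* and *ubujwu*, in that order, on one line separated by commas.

hatku, ubujwuava

Looking at the final sound of each stem: -ku when the stem ends in a voiceless consonant (*hufpas*, *vakit*); -o when the stem ends in a voiced consonant (*wul*, *roz*); -ava when the stem ends in a vowel (*wudguwu*, *muzji*, *ne*).
Since the final sound of *hat* is /t/ (a voiceless consonant), it takes -ku, giving *hatku*.
The final sound of *ubujwu* is /u/, which is a vowel, so the suffix is -ava, giving *ubujwuava*.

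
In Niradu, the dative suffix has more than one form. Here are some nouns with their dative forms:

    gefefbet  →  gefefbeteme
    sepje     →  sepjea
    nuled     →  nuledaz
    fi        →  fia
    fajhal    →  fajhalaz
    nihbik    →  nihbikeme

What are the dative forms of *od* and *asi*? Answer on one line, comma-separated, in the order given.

Looking at the final sound of each stem: -eme when the stem ends in a voiceless consonant (*gefefbet*, *nihbik*); -az when the stem ends in a voiced consonant (*nuled*, *fajhal*); -a when the stem ends in a vowel (*sepje*, *fi*).
*od* — final sound /d/ (a voiced consonant) → -az → *odaz*.
*asi* — final sound /i/ (a vowel) → -a → *asia*.

odaz, asia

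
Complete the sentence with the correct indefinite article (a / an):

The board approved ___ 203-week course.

The indefinite article is chosen by the initial *sound* of the following word, not its spelling.
The number *203* is spoken "two hundred …", beginning with /tuː/ — a consonant sound.
So the article is *a*: The board approved a 203-week course.

a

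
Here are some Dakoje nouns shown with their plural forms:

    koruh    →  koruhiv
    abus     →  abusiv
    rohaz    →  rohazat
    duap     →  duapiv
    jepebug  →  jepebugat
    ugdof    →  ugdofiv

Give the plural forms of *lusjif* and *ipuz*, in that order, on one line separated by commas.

The alternation tracks the final consonant of the stem — -iv when the stem ends in a voiceless consonant (*koruh*, *abus*, *duap*, *ugdof*); -at when the stem ends in a voiced consonant (*rohaz*, *jepebug*).
The final consonant of *lusjif* is /f/, which is voiceless, so the suffix is -iv, giving *lusjifiv*.
Since the final consonant of *ipuz* is /z/ (voiced), it takes -at, giving *ipuzat*.

lusjifiv, ipuzat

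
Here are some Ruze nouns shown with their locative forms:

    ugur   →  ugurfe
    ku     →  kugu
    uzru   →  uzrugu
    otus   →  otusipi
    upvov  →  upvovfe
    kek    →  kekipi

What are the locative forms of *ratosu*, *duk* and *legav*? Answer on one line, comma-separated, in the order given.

The alternation tracks the final sound of the stem — -ipi when the stem ends in a voiceless consonant (*otus*, *kek*); -fe when the stem ends in a voiced consonant (*ugur*, *upvov*); -gu when the stem ends in a vowel (*ku*, *uzru*).
The final sound of *ratosu* is /u/, which is a vowel, so the suffix is -gu, giving *ratosugu*.
The final sound of *duk* is /k/, which is a voiceless consonant, so the suffix is -ipi, giving *dukipi*.
*legav* — final sound /v/ (a voiced consonant) → -fe → *legavfe*.

ratosugu, dukipi, legavfe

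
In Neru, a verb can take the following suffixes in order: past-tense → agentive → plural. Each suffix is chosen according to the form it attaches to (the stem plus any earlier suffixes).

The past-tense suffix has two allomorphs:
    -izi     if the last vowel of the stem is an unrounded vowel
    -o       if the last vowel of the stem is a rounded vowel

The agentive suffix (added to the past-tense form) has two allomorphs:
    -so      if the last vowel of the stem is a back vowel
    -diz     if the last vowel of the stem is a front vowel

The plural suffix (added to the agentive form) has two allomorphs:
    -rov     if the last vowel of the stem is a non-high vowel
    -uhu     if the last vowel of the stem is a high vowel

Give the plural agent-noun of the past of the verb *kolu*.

Since the last vowel of *kolu* is /u/ (a rounded vowel), it takes -o, giving *koluo*.
Since the last vowel of the past-tense form *koluo* is /o/ (a back vowel), it takes -so, giving *koluoso*.
The last vowel of the agentive form *koluoso* is /o/, which is a non-high vowel, so the plural suffix is -rov, giving *koluosorov*.

koluosorov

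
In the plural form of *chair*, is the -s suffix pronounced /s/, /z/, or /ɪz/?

/z/

The stem *chair* ends in a voiced non-sibilant sound.
The plural suffix surfaces as /ɪz/ after sibilants, /s/ after other voiceless consonants, and /z/ after other voiced sounds.
So the plural -s on *chair* is pronounced /z/.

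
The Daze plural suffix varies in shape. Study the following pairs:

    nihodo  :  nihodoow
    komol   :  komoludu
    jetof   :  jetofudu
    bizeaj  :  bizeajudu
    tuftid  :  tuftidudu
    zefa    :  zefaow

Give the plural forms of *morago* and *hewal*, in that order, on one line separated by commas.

moragoow, hewaludu

The suffix is conditioned by the final sound: -udu when the stem ends in a consonant (*komol*, *jetof*, *bizeaj*, *tuftid*); -ow when the stem ends in a vowel (*nihodo*, *zefa*).
*morago* — final sound /o/ (a vowel) → -ow → *moragoow*.
The final sound of *hewal* is /l/, which is a consonant, so the suffix is -udu, giving *hewaludu*.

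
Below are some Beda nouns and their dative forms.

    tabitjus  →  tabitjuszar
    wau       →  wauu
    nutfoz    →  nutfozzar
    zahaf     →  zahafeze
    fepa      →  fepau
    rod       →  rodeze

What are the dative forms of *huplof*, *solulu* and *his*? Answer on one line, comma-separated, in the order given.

The pattern is sibilance of the final sound: -zar when the stem ends in a sibilant (*tabitjus*, *nutfoz*); -eze when the stem ends in a non-sibilant consonant (*zahaf*, *rod*); -u when the stem ends in a vowel (*wau*, *fepa*).
Since the final sound of *huplof* is /f/ (a non-sibilant consonant), it takes -eze, giving *huplofeze*.
The final sound of *solulu* is /u/, which is a vowel, so the suffix is -u, giving *soluluu*.
Since the final sound of *his* is /s/ (a sibilant), it takes -zar, giving *hiszar*.

huplofeze, soluluu, hiszar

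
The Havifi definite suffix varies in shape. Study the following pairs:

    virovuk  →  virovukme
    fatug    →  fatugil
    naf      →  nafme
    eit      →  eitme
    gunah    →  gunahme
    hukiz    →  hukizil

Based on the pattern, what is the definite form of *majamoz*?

majamozil

Looking at the final consonant of each stem: -me when the stem ends in a voiceless consonant (*virovuk*, *naf*, *eit*, *gunah*); -il when the stem ends in a voiced consonant (*fatug*, *hukiz*).
*majamoz* — final consonant /z/ (voiced) → -il → *majamozil*.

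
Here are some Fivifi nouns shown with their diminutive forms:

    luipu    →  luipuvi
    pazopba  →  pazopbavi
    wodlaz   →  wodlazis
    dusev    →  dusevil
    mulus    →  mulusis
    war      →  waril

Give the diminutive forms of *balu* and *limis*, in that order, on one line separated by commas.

baluvi, limisis

The pattern is sibilance of the final sound: -is when the stem ends in a sibilant (*wodlaz*, *mulus*); -il when the stem ends in a non-sibilant consonant (*dusev*, *war*); -vi when the stem ends in a vowel (*luipu*, *pazopba*).
*balu*: final sound = /u/, a vowel → -vi → *baluvi*.
*limis* — final sound /s/ (a sibilant) → -is → *limisis*.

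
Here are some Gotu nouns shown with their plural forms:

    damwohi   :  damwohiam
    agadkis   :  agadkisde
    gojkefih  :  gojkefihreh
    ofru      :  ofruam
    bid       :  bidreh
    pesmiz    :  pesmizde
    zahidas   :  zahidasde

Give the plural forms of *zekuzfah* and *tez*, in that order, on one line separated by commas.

zekuzfahreh, tezde

The pattern is sibilance of the final sound: -de when the stem ends in a sibilant (*agadkis*, *pesmiz*, *zahidas*); -reh when the stem ends in a non-sibilant consonant (*gojkefih*, *bid*); -am when the stem ends in a vowel (*damwohi*, *ofru*).
Since the final sound of *zekuzfah* is /h/ (a non-sibilant consonant), it takes -reh, giving *zekuzfahreh*.
*tez* — final sound /z/ (a sibilant) → -de → *tezde*.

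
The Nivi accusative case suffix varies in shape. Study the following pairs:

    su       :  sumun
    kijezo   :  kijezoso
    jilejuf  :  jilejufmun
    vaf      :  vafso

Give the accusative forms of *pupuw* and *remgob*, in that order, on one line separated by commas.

pupuwmun, remgobso

The pattern is height harmony: -mun when the last vowel of the stem is a high vowel (*su*, *jilejuf*); -so when the last vowel of the stem is a non-high vowel (*kijezo*, *vaf*).
*pupuw*: last vowel = /u/, a high vowel → -mun → *pupuwmun*.
*remgob* — last vowel /o/ (a non-high vowel) → -so → *remgobso*.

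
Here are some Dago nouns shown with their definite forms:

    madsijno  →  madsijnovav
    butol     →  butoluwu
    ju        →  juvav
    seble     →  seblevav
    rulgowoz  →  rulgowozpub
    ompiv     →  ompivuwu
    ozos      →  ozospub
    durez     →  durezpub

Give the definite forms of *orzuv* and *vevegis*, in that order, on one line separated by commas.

orzuvuwu, vevegispub

Looking at the final sound of each stem: -pub when the stem ends in a sibilant (*rulgowoz*, *ozos*, *durez*); -uwu when the stem ends in a non-sibilant consonant (*butol*, *ompiv*); -vav when the stem ends in a vowel (*madsijno*, *ju*, *seble*).
*orzuv*: final sound = /v/, a non-sibilant consonant → -uwu → *orzuvuwu*.
*vevegis* — final sound /s/ (a sibilant) → -pub → *vevegispub*.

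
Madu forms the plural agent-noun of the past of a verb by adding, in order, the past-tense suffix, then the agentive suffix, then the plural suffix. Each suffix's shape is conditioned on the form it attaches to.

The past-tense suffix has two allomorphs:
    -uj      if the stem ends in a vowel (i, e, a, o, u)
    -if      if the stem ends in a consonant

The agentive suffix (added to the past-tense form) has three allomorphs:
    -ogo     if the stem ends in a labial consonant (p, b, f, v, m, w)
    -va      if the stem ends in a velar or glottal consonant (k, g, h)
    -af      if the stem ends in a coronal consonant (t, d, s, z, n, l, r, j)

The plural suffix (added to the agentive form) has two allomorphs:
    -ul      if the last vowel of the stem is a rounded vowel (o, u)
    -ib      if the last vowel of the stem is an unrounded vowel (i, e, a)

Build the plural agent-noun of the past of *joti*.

jotiujafib

*joti*: final sound = /i/, a vowel → -uj → *jotiuj*.
The past-tense form *jotiuj*: final consonant = /j/, coronal → -af → *jotiujaf*.
The agentive form *jotiujaf* — last vowel /a/ (an unrounded vowel) → -ib → *jotiujafib*.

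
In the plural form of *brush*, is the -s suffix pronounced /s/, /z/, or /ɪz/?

The stem *brush* ends in a sibilant (/s, z, ʃ, ʒ, tʃ, dʒ/).
The plural suffix surfaces as /ɪz/ after sibilants, /s/ after other voiceless consonants, and /z/ after other voiced sounds.
So the plural -s on *brush* is pronounced /ɪz/.

/ɪz/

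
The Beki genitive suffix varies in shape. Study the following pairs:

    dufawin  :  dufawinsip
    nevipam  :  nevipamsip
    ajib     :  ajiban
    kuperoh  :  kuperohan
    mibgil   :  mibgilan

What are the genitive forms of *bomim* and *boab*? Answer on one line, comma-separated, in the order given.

bomimsip, boaban

The pattern is nasality of the final consonant: -sip when the stem ends in a nasal (*dufawin*, *nevipam*); -an when the stem ends in a non-nasal consonant (*ajib*, *kuperoh*, *mibgil*).
*bomim*: final consonant = /m/, a nasal → -sip → *bomimsip*.
*boab* — final consonant /b/ (non-nasal) → -an → *boaban*.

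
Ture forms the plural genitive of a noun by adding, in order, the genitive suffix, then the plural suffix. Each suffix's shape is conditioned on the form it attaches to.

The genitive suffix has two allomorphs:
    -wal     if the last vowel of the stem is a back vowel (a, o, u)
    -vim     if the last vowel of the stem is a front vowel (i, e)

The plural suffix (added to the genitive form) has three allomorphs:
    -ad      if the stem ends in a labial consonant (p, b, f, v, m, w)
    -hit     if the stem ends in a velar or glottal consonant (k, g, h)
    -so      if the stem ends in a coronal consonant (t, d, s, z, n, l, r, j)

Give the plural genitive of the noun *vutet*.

The last vowel of *vutet* is /e/, which is a front vowel, so the genitive suffix is -vim, giving *vutetvim*.
The genitive form *vutetvim* — final consonant /m/ (labial) → -ad → *vutetvimad*.

vutetvimad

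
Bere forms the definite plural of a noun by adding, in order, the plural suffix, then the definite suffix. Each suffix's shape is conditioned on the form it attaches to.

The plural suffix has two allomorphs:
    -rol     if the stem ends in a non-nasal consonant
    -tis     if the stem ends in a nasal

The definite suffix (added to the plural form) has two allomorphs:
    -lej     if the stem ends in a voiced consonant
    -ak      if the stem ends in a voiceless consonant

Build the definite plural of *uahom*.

Since the final consonant of *uahom* is /m/ (a nasal), it takes -tis, giving *uahomtis*.
The final consonant of the plural form *uahomtis* is /s/, which is voiceless, so the definite suffix is -ak, giving *uahomtisak*.

uahomtisak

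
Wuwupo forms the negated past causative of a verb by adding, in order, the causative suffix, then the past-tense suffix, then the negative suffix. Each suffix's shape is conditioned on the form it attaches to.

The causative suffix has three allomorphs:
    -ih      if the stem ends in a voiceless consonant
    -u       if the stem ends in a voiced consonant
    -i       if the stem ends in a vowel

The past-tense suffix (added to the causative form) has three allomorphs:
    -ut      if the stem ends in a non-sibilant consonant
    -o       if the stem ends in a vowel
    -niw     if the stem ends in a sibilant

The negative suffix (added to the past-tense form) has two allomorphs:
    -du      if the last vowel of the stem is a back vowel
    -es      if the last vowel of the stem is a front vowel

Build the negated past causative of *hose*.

hoseiodu

Since the final sound of *hose* is /e/ (a vowel), it takes -i, giving *hosei*.
The causative form *hosei*: final sound = /i/, a vowel → -o → *hoseio*.
The past-tense form *hoseio* — last vowel /o/ (a back vowel) → -du → *hoseiodu*.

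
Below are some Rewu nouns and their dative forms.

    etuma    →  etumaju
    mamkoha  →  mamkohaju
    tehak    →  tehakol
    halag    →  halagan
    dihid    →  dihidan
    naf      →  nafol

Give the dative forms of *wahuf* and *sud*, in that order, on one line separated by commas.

The suffix is conditioned by the final sound: -ol when the stem ends in a voiceless consonant (*tehak*, *naf*); -an when the stem ends in a voiced consonant (*halag*, *dihid*); -ju when the stem ends in a vowel (*etuma*, *mamkoha*).
*wahuf*: final sound = /f/, a voiceless consonant → -ol → *wahufol*.
Since the final sound of *sud* is /d/ (a voiced consonant), it takes -an, giving *sudan*.

wahufol, sudan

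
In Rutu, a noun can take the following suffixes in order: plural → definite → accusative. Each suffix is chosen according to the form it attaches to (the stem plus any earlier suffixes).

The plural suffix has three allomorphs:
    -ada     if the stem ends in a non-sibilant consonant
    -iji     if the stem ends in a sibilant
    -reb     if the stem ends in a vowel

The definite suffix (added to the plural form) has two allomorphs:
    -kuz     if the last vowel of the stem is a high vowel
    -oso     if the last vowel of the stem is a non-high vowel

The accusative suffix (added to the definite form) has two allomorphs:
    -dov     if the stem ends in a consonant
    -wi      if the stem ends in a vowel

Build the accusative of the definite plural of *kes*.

The final sound of *kes* is /s/, which is a sibilant, so the plural suffix is -iji, giving *kesiji*.
The plural form *kesiji* — last vowel /i/ (a high vowel) → -kuz → *kesijikuz*.
The final sound of the definite form *kesijikuz* is /z/, which is a consonant, so the accusative suffix is -dov, giving *kesijikuzdov*.

kesijikuzdov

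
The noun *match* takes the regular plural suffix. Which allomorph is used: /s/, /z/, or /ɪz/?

/ɪz/

The stem *match* ends in a sibilant (/s, z, ʃ, ʒ, tʃ, dʒ/).
The plural suffix surfaces as /ɪz/ after sibilants, /s/ after other voiceless consonants, and /z/ after other voiced sounds.
So the plural -s on *match* is pronounced /ɪz/.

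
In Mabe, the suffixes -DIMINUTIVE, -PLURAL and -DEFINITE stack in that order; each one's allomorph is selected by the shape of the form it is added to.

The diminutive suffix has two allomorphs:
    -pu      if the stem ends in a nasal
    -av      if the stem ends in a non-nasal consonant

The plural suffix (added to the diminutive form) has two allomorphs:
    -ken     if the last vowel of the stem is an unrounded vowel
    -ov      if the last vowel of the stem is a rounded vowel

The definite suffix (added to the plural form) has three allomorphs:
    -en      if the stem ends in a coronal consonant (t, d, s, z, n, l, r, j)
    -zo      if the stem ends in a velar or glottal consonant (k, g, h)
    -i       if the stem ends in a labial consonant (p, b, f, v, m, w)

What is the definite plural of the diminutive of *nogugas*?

nogugasavkenen

*nogugas* — final consonant /s/ (non-nasal) → -av → *nogugasav*.
The diminutive form *nogugasav*: last vowel = /a/, an unrounded vowel → -ken → *nogugasavken*.
Since the final consonant of the plural form *nogugasavken* is /n/ (coronal), it takes -en, giving *nogugasavkenen*.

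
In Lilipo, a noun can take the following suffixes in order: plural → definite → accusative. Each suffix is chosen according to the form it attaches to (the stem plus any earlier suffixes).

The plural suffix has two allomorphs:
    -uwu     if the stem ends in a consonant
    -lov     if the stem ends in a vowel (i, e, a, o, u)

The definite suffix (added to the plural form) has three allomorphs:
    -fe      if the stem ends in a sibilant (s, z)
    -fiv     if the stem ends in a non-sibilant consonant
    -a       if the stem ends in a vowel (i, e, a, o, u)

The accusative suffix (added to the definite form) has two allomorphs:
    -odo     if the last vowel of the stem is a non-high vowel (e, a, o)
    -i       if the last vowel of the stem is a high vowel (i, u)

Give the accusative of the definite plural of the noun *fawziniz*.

*fawziniz* — final sound /z/ (a consonant) → -uwu → *fawzinizuwu*.
The plural form *fawzinizuwu* — final sound /u/ (a vowel) → -a → *fawzinizuwua*.
Since the last vowel of the definite form *fawzinizuwua* is /a/ (a non-high vowel), it takes -odo, giving *fawzinizuwuaodo*.

fawzinizuwuaodo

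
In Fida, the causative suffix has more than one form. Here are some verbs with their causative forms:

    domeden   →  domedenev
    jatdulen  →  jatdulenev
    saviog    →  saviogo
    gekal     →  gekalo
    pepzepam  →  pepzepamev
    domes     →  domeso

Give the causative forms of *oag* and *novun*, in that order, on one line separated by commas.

oago, novunev

The pattern is nasality of the final consonant: -ev when the stem ends in a nasal (*domeden*, *jatdulen*, *pepzepam*); -o when the stem ends in a non-nasal consonant (*saviog*, *gekal*, *domes*).
*oag* — final consonant /g/ (non-nasal) → -o → *oago*.
*novun* — final consonant /n/ (a nasal) → -ev → *novunev*.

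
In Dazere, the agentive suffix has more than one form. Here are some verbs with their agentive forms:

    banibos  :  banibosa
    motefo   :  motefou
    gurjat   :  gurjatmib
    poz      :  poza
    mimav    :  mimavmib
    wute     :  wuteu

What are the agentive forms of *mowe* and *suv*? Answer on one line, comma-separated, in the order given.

The pattern is sibilance of the final sound: -a when the stem ends in a sibilant (*banibos*, *poz*); -mib when the stem ends in a non-sibilant consonant (*gurjat*, *mimav*); -u when the stem ends in a vowel (*motefo*, *wute*).
*mowe*: final sound = /e/, a vowel → -u → *moweu*.
*suv* — final sound /v/ (a non-sibilant consonant) → -mib → *suvmib*.

moweu, suvmib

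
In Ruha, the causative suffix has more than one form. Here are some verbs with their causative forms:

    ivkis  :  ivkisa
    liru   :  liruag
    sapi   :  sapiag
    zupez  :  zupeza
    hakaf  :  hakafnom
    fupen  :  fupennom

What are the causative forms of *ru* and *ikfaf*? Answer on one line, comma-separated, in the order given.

The pattern is sibilance of the final sound: -a when the stem ends in a sibilant (*ivkis*, *zupez*); -nom when the stem ends in a non-sibilant consonant (*hakaf*, *fupen*); -ag when the stem ends in a vowel (*liru*, *sapi*).
*ru* — final sound /u/ (a vowel) → -ag → *ruag*.
*ikfaf*: final sound = /f/, a non-sibilant consonant → -nom → *ikfafnom*.

ruag, ikfafnom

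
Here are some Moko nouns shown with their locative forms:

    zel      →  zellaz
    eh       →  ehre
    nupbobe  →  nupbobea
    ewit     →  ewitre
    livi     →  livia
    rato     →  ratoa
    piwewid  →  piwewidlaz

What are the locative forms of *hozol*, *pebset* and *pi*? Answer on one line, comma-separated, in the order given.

hozollaz, pebsetre, pia

Looking at the final sound of each stem: -re when the stem ends in a voiceless consonant (*eh*, *ewit*); -laz when the stem ends in a voiced consonant (*zel*, *piwewid*); -a when the stem ends in a vowel (*nupbobe*, *livi*, *rato*).
Since the final sound of *hozol* is /l/ (a voiced consonant), it takes -laz, giving *hozollaz*.
*pebset* — final sound /t/ (a voiceless consonant) → -re → *pebsetre*.
*pi* — final sound /i/ (a vowel) → -a → *pia*.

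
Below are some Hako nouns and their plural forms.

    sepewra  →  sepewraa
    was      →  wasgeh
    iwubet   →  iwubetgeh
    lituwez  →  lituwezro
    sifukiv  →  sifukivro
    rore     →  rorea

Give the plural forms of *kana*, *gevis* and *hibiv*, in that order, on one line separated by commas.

The suffix is conditioned by the final sound: -geh when the stem ends in a voiceless consonant (*was*, *iwubet*); -ro when the stem ends in a voiced consonant (*lituwez*, *sifukiv*); -a when the stem ends in a vowel (*sepewra*, *rore*).
*kana*: final sound = /a/, a vowel → -a → *kanaa*.
Since the final sound of *gevis* is /s/ (a voiceless consonant), it takes -geh, giving *gevisgeh*.
The final sound of *hibiv* is /v/, which is a voiced consonant, so the suffix is -ro, giving *hibivro*.

kanaa, gevisgeh, hibivro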